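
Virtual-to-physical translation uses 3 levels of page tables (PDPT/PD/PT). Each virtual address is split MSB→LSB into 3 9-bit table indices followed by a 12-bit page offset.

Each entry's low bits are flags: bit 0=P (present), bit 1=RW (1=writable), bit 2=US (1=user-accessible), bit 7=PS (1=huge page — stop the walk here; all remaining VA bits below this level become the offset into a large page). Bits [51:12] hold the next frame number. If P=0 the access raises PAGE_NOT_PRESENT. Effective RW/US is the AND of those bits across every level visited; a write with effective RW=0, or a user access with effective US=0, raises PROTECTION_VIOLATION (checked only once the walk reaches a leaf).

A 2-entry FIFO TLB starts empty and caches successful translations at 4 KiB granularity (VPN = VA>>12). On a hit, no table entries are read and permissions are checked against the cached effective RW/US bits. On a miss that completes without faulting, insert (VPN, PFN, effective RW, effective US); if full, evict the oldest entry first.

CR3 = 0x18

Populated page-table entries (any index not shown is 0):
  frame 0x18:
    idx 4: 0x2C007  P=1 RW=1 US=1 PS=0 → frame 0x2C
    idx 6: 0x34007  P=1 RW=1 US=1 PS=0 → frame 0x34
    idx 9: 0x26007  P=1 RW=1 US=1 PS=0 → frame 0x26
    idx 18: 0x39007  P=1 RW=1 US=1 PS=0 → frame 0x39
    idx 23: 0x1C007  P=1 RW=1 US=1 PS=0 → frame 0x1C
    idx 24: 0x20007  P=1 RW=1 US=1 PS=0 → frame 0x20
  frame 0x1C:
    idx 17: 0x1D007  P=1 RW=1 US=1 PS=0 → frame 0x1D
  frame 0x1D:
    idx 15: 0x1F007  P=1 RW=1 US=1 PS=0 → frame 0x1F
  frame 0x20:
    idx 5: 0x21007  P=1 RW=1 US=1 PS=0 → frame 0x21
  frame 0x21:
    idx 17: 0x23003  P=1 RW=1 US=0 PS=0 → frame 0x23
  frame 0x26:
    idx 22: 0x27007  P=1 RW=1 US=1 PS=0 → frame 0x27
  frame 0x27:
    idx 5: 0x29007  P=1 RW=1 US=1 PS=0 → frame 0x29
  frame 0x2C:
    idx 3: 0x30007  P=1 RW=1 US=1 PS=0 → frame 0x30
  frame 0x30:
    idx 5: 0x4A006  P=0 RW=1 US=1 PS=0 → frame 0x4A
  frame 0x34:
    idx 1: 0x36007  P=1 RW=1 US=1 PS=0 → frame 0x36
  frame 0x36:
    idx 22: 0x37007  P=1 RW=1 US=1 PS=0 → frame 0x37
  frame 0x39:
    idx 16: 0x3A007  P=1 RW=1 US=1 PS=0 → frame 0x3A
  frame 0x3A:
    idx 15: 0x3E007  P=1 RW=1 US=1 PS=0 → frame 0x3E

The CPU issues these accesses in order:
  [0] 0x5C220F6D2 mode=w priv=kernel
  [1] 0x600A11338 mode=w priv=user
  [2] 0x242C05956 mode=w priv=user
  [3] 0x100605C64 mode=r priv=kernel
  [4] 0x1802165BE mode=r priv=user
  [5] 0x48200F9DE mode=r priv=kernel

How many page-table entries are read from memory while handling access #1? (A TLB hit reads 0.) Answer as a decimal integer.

Per-access translation:
#0 VA=0x5C220F6D2 (w,kernel):
  L0: frame=0x18 idx=23 entry=0x1C007 [P=1 RW=1 US=1 PS=0]
  L1: frame=0x1C idx=17 entry=0x1D007 [P=1 RW=1 US=1 PS=0]
  L2: frame=0x1D idx=15 entry=0x1F007 [P=1 RW=1 US=1 PS=0]
  ⇒ phys 0x1F6D2  [3 reads]
#1 VA=0x600A11338 (w,user):
  L0: frame=0x18 idx=24 entry=0x20007 [P=1 RW=1 US=1 PS=0]
  L1: frame=0x20 idx=5 entry=0x21007 [P=1 RW=1 US=1 PS=0]
  L2: frame=0x21 idx=17 entry=0x23003 [P=1 RW=1 US=0 PS=0]
  ⇒ fault: PROTECTION_VIOLATION  — 3 lookups
#2 VA=0x242C05956 (w,user):
  L0: frame=0x18 idx=9 entry=0x26007 [P=1 RW=1 US=1 PS=0]
  L1: frame=0x26 idx=22 entry=0x27007 [P=1 RW=1 US=1 PS=0]
  L2: frame=0x27 idx=5 entry=0x29007 [P=1 RW=1 US=1 PS=0]
  ⇒ phys 0x29956  [3 reads]
#3 VA=0x100605C64 (r,kernel):
  L0: frame=0x18 idx=4 entry=0x2C007 [P=1 RW=1 US=1 PS=0]
  L1: frame=0x2C idx=3 entry=0x30007 [P=1 RW=1 US=1 PS=0]
  L2: frame=0x30 idx=5 entry=0x4A006 [P=0 RW=1 US=1 PS=0]
  ⇒ fault: PAGE_NOT_PRESENT  — 3 lookups
#4 VA=0x1802165BE (r,user):
  L0: frame=0x18 idx=6 entry=0x34007 [P=1 RW=1 US=1 PS=0]
  L1: frame=0x34 idx=1 entry=0x36007 [P=1 RW=1 US=1 PS=0]
  L2: frame=0x36 idx=22 entry=0x37007 [P=1 RW=1 US=1 PS=0]
  ⇒ phys 0x375BE  [3 reads]
#5 VA=0x48200F9DE (r,kernel):
  L0: frame=0x18 idx=18 entry=0x39007 [P=1 RW=1 US=1 PS=0]
  L1: frame=0x39 idx=16 entry=0x3A007 [P=1 RW=1 US=1 PS=0]
  L2: frame=0x3A idx=15 entry=0x3E007 [P=1 RW=1 US=1 PS=0]
  ⇒ phys 0x3E9DE  [3 reads]

Entries read for #1: 3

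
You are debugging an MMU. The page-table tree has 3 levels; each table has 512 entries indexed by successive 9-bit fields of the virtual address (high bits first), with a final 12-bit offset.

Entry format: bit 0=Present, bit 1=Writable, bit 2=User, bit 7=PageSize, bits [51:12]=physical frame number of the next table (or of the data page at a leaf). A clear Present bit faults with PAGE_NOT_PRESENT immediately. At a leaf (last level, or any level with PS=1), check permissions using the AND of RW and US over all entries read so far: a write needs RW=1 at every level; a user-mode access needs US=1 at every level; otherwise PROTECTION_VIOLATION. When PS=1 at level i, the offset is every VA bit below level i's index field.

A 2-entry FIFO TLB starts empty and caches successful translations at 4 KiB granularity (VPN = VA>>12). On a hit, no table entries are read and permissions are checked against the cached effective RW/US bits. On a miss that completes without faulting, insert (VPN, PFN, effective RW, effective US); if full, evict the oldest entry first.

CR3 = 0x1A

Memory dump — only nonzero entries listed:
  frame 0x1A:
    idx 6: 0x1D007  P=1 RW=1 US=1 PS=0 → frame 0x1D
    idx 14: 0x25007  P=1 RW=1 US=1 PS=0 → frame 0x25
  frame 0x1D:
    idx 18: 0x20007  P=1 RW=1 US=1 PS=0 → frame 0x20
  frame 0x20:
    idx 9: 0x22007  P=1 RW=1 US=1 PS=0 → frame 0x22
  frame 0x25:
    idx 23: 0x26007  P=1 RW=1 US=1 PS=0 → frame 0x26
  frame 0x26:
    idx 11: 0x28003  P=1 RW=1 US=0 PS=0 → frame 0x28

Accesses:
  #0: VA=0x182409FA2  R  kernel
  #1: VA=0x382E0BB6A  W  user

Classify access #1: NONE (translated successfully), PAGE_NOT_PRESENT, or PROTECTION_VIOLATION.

Walk each access:
#0 VA=0x182409FA2 (r,kernel):
  lvl0: tbl 0x1A, slot 6 ⇒ 0x1D007 (P1/RW1/US1/PS0)
  lvl1: tbl 0x1D, slot 18 ⇒ 0x20007 (P1/RW1/US1/PS0)
  lvl2: tbl 0x20, slot 9 ⇒ 0x22007 (P1/RW1/US1/PS0)
  → PA=0x22FA2  (3 entries read)
#1 VA=0x382E0BB6A (w,user):
  lvl0: tbl 0x1A, slot 14 ⇒ 0x25007 (P1/RW1/US1/PS0)
  lvl1: tbl 0x25, slot 23 ⇒ 0x26007 (P1/RW1/US1/PS0)
  lvl2: tbl 0x26, slot 11 ⇒ 0x28003 (P1/RW1/US0/PS0)
  → PROTECTION_VIOLATION  (3 entries read)

Access #1 fault: PROTECTION_VIOLATION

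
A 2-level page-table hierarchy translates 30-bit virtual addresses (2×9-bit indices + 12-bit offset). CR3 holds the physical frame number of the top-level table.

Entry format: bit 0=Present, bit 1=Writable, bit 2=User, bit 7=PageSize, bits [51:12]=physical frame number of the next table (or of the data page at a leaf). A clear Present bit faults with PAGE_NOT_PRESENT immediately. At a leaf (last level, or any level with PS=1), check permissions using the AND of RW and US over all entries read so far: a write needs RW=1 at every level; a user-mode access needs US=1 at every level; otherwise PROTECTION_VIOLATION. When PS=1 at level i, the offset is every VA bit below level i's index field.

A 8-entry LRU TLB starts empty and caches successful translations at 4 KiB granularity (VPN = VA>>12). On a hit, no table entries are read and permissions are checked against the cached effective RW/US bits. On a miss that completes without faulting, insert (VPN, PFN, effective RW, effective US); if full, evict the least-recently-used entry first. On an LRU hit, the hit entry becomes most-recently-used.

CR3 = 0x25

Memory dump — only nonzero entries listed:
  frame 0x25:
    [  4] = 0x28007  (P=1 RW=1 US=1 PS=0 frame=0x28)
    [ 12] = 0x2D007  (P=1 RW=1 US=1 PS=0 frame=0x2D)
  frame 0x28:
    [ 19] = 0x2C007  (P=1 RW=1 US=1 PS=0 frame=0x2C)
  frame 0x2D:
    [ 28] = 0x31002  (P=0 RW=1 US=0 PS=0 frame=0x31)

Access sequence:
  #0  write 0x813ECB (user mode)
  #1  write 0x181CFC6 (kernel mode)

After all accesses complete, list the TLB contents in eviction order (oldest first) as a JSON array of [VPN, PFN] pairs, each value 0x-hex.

Trace:
#0 VA=0x813ECB (w,user):
  lvl0: tbl 0x25, slot 4 ⇒ 0x28007 (P1/RW1/US1/PS0)
  lvl1: tbl 0x28, slot 19 ⇒ 0x2C007 (P1/RW1/US1/PS0)
  ⇒ phys 0x2CECB  [2 reads]
#1 VA=0x181CFC6 (w,kernel):
  lvl0: tbl 0x25, slot 12 ⇒ 0x2D007 (P1/RW1/US1/PS0)
  lvl1: tbl 0x2D, slot 28 ⇒ 0x31002 (P0/RW1/US0/PS0)
  → PAGE_NOT_PRESENT  (2 entries read)

TLB: [["0x813", "0x2C"]]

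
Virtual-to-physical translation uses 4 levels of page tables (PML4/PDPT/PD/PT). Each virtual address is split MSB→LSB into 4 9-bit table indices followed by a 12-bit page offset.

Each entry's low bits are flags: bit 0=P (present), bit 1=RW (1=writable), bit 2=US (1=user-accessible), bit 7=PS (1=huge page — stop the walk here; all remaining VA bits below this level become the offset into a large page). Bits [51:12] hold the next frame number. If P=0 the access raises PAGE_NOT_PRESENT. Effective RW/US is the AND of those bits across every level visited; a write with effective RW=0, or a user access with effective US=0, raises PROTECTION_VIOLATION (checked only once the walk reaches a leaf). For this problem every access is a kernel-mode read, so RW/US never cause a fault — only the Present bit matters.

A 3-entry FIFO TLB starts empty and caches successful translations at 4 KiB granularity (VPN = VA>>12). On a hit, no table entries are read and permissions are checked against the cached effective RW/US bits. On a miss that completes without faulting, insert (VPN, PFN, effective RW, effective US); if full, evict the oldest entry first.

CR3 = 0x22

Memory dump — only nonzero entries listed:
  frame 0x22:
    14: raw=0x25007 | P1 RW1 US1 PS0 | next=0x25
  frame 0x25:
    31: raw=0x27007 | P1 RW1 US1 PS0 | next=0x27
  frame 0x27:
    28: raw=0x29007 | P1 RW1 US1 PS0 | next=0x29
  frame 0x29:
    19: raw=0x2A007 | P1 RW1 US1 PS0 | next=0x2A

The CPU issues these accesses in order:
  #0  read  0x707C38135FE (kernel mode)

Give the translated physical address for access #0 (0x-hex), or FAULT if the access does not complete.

Walk each access:
#0 VA=0x707C38135FE (r,kernel):
  lvl0: tbl 0x22, slot 14 ⇒ 0x25007 (P1/RW1/US1/PS0)
  lvl1: tbl 0x25, slot 31 ⇒ 0x27007 (P1/RW1/US1/PS0)
  lvl2: tbl 0x27, slot 28 ⇒ 0x29007 (P1/RW1/US1/PS0)
  lvl3: tbl 0x29, slot 19 ⇒ 0x2A007 (P1/RW1/US1/PS0)
  → PA=0x2A5FE  (4 entries read)

Access #0 PA: 0x2A5FE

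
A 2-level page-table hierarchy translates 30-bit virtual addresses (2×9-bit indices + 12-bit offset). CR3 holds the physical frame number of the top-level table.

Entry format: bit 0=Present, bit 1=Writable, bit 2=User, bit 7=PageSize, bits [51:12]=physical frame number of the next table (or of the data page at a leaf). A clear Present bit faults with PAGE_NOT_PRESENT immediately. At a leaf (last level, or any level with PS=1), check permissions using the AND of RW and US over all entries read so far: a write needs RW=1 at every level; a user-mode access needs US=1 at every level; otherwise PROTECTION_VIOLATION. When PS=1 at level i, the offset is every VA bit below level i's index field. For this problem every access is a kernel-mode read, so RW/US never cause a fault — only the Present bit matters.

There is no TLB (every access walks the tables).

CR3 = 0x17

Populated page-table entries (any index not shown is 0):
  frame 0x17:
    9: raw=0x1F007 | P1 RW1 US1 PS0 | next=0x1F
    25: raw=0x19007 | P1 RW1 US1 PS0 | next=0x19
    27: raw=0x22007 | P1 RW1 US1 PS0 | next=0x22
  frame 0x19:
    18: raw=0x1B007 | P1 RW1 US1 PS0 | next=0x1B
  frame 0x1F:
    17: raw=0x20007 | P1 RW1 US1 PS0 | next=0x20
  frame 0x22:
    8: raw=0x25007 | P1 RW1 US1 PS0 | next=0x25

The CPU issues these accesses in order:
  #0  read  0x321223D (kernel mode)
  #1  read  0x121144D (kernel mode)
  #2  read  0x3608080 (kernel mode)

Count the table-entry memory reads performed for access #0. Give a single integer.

Walk each access:
#0 VA=0x321223D (r,kernel):
  L0 @0x17[25] → 0x19007  P=1,RW=1,US=1,PS=0
  L1 @0x19[18] → 0x1B007  P=1,RW=1,US=1,PS=0
  → PA=0x1B23D  (2 entries read)
#1 VA=0x121144D (r,kernel):
  L0 @0x17[9] → 0x1F007  P=1,RW=1,US=1,PS=0
  L1 @0x1F[17] → 0x20007  P=1,RW=1,US=1,PS=0
  → PA=0x2044D  (2 entries read)
#2 VA=0x3608080 (r,kernel):
  L0 @0x17[27] → 0x22007  P=1,RW=1,US=1,PS=0
  L1 @0x22[8] → 0x25007  P=1,RW=1,US=1,PS=0
  → PA=0x25080  (2 entries read)

Entries read for #0: 2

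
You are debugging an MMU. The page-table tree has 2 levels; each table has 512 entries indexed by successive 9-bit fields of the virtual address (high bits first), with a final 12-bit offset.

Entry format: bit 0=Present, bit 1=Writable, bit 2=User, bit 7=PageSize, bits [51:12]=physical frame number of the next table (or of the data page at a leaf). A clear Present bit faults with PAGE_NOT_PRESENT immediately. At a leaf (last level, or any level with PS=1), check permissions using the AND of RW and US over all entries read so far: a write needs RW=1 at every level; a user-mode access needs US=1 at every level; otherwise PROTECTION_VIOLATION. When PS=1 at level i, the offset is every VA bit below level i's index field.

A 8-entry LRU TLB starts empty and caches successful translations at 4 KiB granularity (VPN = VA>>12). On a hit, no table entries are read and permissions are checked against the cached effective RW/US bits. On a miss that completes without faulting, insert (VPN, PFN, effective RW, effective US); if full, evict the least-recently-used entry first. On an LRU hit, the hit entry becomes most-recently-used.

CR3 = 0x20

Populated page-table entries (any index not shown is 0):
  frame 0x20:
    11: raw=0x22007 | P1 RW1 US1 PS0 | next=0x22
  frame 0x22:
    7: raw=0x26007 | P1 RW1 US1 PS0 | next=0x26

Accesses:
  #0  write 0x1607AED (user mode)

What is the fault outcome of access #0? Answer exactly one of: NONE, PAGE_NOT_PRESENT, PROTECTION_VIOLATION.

Per-access translation:
#0 VA=0x1607AED (w,user):
  L0 @0x20[11] → 0x22007  P=1,RW=1,US=1,PS=0
  L1 @0x22[7] → 0x26007  P=1,RW=1,US=1,PS=0
  ✓ 0x26AED  — 2 lookups

Access #0 fault: NONE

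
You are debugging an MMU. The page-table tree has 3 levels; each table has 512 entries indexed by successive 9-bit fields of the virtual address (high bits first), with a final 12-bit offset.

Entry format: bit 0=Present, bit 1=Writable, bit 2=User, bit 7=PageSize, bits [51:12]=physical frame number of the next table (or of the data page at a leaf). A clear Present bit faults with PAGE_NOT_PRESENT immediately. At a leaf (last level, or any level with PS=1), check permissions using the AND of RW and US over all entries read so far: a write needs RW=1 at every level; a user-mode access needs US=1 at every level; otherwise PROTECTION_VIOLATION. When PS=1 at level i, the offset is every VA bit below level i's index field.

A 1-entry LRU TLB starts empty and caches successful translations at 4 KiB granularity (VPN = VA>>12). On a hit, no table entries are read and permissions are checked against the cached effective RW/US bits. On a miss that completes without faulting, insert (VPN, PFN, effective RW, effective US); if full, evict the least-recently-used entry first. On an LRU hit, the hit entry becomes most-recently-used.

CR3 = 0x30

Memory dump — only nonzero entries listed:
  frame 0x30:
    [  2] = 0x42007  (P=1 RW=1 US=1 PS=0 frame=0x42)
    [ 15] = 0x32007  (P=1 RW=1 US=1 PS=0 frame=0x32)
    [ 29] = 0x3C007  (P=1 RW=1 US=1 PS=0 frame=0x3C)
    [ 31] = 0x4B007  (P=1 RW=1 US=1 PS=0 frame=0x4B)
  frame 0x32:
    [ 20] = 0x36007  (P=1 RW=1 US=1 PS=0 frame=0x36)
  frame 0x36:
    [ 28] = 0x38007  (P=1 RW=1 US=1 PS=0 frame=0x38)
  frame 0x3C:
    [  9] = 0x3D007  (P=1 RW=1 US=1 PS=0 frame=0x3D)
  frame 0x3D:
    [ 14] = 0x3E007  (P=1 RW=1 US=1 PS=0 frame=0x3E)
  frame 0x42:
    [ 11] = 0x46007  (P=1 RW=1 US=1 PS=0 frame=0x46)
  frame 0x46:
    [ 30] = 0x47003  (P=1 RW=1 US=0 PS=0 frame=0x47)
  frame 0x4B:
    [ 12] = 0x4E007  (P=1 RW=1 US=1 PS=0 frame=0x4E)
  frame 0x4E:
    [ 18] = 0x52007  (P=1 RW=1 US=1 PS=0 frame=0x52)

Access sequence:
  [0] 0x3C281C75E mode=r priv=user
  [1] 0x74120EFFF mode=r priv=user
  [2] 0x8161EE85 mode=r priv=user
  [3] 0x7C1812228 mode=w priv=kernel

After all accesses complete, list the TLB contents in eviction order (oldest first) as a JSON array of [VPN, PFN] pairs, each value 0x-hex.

Per-access translation:
#0 VA=0x3C281C75E (r,user):
  lvl0: tbl 0x30, slot 15 ⇒ 0x32007 (P1/RW1/US1/PS0)
  lvl1: tbl 0x32, slot 20 ⇒ 0x36007 (P1/RW1/US1/PS0)
  lvl2: tbl 0x36, slot 28 ⇒ 0x38007 (P1/RW1/US1/PS0)
  ✓ 0x3875E  — 3 lookups
#1 VA=0x74120EFFF (r,user):
  lvl0: tbl 0x30, slot 29 ⇒ 0x3C007 (P1/RW1/US1/PS0)
  lvl1: tbl 0x3C, slot 9 ⇒ 0x3D007 (P1/RW1/US1/PS0)
  lvl2: tbl 0x3D, slot 14 ⇒ 0x3E007 (P1/RW1/US1/PS0)
  ✓ 0x3EFFF  — 3 lookups
#2 VA=0x8161EE85 (r,user):
  lvl0: tbl 0x30, slot 2 ⇒ 0x42007 (P1/RW1/US1/PS0)
  lvl1: tbl 0x42, slot 11 ⇒ 0x46007 (P1/RW1/US1/PS0)
  lvl2: tbl 0x46, slot 30 ⇒ 0x47003 (P1/RW1/US0/PS0)
  → PROTECTION_VIOLATION  (3 entries read)
#3 VA=0x7C1812228 (w,kernel):
  lvl0: tbl 0x30, slot 31 ⇒ 0x4B007 (P1/RW1/US1/PS0)
  lvl1: tbl 0x4B, slot 12 ⇒ 0x4E007 (P1/RW1/US1/PS0)
  lvl2: tbl 0x4E, slot 18 ⇒ 0x52007 (P1/RW1/US1/PS0)
  ✓ 0x52228  — 3 lookups

TLB: [["0x7C1812", "0x52"]]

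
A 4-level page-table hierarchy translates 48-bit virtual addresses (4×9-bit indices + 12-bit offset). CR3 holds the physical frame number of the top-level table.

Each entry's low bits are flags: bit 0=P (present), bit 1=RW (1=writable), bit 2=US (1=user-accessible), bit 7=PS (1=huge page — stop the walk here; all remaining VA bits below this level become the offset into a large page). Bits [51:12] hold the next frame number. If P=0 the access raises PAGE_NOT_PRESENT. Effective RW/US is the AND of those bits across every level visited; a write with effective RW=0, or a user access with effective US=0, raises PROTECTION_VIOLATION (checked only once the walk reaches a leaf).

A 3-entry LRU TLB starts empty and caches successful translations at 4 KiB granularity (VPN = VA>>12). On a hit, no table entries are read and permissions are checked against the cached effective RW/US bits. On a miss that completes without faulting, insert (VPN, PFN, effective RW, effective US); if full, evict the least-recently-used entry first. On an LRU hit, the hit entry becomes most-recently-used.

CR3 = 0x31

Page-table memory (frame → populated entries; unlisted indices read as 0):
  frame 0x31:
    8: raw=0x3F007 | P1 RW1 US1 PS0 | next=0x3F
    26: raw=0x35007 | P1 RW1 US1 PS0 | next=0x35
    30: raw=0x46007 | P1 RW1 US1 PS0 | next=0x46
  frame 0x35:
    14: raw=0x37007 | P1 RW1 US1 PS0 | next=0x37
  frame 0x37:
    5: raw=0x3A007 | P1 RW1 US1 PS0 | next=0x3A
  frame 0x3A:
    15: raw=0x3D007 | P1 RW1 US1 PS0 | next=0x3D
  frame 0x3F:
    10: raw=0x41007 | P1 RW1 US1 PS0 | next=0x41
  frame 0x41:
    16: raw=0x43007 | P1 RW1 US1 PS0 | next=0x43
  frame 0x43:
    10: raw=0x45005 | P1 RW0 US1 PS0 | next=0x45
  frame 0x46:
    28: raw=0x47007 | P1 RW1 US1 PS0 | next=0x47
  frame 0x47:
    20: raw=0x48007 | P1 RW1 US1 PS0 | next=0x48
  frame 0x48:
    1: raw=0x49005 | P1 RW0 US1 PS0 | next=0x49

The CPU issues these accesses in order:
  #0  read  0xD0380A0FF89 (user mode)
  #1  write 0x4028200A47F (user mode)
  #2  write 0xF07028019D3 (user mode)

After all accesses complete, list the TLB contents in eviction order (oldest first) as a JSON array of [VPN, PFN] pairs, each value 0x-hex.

Per-access translation:
#0 VA=0xD0380A0FF89 (r,user):
  lvl0: tbl 0x31, slot 26 ⇒ 0x35007 (P1/RW1/US1/PS0)
  lvl1: tbl 0x35, slot 14 ⇒ 0x37007 (P1/RW1/US1/PS0)
  lvl2: tbl 0x37, slot 5 ⇒ 0x3A007 (P1/RW1/US1/PS0)
  lvl3: tbl 0x3A, slot 15 ⇒ 0x3D007 (P1/RW1/US1/PS0)
  ⇒ phys 0x3DF89  [4 reads]
#1 VA=0x4028200A47F (w,user):
  lvl0: tbl 0x31, slot 8 ⇒ 0x3F007 (P1/RW1/US1/PS0)
  lvl1: tbl 0x3F, slot 10 ⇒ 0x41007 (P1/RW1/US1/PS0)
  lvl2: tbl 0x41, slot 16 ⇒ 0x43007 (P1/RW1/US1/PS0)
  lvl3: tbl 0x43, slot 10 ⇒ 0x45005 (P1/RW0/US1/PS0)
  → PROTECTION_VIOLATION  (4 entries read)
#2 VA=0xF07028019D3 (w,user):
  lvl0: tbl 0x31, slot 30 ⇒ 0x46007 (P1/RW1/US1/PS0)
  lvl1: tbl 0x46, slot 28 ⇒ 0x47007 (P1/RW1/US1/PS0)
  lvl2: tbl 0x47, slot 20 ⇒ 0x48007 (P1/RW1/US1/PS0)
  lvl3: tbl 0x48, slot 1 ⇒ 0x49005 (P1/RW0/US1/PS0)
  → PROTECTION_VIOLATION  (4 entries read)

TLB: [["0xD0380A0F", "0x3D"]]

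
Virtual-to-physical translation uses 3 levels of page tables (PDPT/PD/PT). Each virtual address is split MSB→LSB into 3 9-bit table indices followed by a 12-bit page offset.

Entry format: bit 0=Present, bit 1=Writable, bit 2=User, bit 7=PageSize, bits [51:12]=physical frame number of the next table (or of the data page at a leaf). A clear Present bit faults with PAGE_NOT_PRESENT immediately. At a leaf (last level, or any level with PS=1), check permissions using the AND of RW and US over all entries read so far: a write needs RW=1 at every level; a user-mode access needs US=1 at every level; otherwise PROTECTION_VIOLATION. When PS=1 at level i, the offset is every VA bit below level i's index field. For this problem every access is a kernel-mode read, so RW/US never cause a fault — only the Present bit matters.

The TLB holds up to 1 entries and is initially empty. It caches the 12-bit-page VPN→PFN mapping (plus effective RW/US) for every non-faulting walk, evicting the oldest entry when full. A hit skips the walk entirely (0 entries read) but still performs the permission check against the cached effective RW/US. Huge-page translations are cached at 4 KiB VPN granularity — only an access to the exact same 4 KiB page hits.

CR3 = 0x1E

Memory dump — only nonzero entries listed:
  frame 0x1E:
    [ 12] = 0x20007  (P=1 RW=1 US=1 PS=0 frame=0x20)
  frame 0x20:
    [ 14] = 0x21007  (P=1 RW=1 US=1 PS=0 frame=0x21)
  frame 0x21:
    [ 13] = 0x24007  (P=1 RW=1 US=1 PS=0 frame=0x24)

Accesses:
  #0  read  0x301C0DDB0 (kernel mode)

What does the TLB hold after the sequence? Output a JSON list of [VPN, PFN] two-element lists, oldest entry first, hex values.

Trace:
#0 VA=0x301C0DDB0 (r,kernel):
  L0: frame=0x1E idx=12 entry=0x20007 [P=1 RW=1 US=1 PS=0]
  L1: frame=0x20 idx=14 entry=0x21007 [P=1 RW=1 US=1 PS=0]
  L2: frame=0x21 idx=13 entry=0x24007 [P=1 RW=1 US=1 PS=0]
  ⇒ phys 0x24DB0  [3 reads]

TLB: [["0x301C0D", "0x24"]]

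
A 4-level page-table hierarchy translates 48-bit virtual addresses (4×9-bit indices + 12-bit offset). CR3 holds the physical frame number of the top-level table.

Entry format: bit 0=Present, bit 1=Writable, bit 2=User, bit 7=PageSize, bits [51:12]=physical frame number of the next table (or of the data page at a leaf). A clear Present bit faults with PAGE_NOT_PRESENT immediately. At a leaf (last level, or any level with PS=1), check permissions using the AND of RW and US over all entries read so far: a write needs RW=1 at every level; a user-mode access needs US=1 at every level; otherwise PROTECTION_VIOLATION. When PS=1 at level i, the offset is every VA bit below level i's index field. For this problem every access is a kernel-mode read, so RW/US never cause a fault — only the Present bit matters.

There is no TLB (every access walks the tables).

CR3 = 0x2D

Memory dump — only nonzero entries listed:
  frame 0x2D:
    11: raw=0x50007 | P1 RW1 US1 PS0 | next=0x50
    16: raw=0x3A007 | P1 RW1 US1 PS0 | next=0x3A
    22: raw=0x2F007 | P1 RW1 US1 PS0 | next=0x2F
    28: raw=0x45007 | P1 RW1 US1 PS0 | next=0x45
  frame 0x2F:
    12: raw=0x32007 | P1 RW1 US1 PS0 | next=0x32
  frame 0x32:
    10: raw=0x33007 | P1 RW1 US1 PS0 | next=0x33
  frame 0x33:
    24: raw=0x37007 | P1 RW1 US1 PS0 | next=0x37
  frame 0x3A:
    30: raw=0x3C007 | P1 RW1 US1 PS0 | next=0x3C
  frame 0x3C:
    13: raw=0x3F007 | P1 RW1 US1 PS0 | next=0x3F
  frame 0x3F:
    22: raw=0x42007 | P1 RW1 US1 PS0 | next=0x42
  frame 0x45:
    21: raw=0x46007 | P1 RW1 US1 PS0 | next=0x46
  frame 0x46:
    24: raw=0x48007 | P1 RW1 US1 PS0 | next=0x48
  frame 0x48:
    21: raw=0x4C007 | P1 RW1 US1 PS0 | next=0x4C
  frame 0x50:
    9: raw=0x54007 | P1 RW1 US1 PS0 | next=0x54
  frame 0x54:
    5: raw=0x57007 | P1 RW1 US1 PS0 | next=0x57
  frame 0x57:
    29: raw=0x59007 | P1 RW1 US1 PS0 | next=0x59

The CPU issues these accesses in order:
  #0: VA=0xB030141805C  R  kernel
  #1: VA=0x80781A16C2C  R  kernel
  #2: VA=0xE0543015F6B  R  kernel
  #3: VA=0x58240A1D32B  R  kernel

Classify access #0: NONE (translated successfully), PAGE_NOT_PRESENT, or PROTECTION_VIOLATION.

Per-access translation:
#0 VA=0xB030141805C (r,kernel):
  [0] read 0x2D idx=22: raw=0x2F007 flags P=1 W=1 U=1 S=0
  [1] read 0x2F idx=12: raw=0x32007 flags P=1 W=1 U=1 S=0
  [2] read 0x32 idx=10: raw=0x33007 flags P=1 W=1 U=1 S=0
  [3] read 0x33 idx=24: raw=0x37007 flags P=1 W=1 U=1 S=0
  ✓ 0x3705C  — 4 lookups
#1 VA=0x80781A16C2C (r,kernel):
  [0] read 0x2D idx=16: raw=0x3A007 flags P=1 W=1 U=1 S=0
  [1] read 0x3A idx=30: raw=0x3C007 flags P=1 W=1 U=1 S=0
  [2] read 0x3C idx=13: raw=0x3F007 flags P=1 W=1 U=1 S=0
  [3] read 0x3F idx=22: raw=0x42007 flags P=1 W=1 U=1 S=0
  ✓ 0x42C2C  — 4 lookups
#2 VA=0xE0543015F6B (r,kernel):
  [0] read 0x2D idx=28: raw=0x45007 flags P=1 W=1 U=1 S=0
  [1] read 0x45 idx=21: raw=0x46007 flags P=1 W=1 U=1 S=0
  [2] read 0x46 idx=24: raw=0x48007 flags P=1 W=1 U=1 S=0
  [3] read 0x48 idx=21: raw=0x4C007 flags P=1 W=1 U=1 S=0
  ✓ 0x4CF6B  — 4 lookups
#3 VA=0x58240A1D32B (r,kernel):
  [0] read 0x2D idx=11: raw=0x50007 flags P=1 W=1 U=1 S=0
  [1] read 0x50 idx=9: raw=0x54007 flags P=1 W=1 U=1 S=0
  [2] read 0x54 idx=5: raw=0x57007 flags P=1 W=1 U=1 S=0
  [3] read 0x57 idx=29: raw=0x59007 flags P=1 W=1 U=1 S=0
  ✓ 0x5932B  — 4 lookups

Access #0 fault: NONE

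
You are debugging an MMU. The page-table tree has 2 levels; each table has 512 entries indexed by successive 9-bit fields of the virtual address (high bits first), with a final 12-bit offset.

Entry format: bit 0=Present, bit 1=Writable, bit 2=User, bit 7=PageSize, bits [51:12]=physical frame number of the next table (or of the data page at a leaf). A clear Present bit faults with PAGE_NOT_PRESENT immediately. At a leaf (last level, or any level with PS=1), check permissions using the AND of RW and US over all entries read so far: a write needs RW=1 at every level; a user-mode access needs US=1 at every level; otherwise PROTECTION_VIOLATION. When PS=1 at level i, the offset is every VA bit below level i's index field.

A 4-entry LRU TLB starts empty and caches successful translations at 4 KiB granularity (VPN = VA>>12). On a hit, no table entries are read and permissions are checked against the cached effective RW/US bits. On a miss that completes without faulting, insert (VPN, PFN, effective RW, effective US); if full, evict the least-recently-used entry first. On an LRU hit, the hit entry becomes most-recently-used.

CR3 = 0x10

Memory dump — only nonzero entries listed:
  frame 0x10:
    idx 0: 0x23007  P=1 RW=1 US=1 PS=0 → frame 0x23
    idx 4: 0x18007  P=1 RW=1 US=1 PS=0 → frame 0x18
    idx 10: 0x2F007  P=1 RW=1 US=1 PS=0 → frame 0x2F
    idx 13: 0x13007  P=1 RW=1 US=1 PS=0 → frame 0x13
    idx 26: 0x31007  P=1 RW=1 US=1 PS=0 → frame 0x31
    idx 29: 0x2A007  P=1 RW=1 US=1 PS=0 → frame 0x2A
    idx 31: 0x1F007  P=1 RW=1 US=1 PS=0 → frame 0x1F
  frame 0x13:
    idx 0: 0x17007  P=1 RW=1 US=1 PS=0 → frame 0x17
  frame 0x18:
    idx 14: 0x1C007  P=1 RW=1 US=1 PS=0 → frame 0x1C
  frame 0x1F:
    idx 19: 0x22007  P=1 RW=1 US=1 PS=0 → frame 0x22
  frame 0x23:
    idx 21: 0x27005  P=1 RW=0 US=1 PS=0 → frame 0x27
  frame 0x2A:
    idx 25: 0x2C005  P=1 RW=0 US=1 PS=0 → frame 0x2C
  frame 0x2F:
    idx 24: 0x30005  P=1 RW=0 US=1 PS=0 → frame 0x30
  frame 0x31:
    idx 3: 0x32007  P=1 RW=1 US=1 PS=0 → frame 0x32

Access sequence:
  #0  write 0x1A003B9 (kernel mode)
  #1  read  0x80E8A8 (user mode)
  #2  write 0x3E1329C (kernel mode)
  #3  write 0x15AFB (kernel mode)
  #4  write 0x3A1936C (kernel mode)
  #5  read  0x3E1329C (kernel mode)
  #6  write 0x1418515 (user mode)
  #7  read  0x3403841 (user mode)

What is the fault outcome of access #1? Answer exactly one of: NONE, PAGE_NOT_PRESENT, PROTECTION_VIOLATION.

Trace:
#0 VA=0x1A003B9 (w,kernel):
  L0: frame=0x10 idx=13 entry=0x13007 [P=1 RW=1 US=1 PS=0]
  L1: frame=0x13 idx=0 entry=0x17007 [P=1 RW=1 US=1 PS=0]
  ⇒ phys 0x173B9  [2 reads]
#1 VA=0x80E8A8 (r,user):
  L0: frame=0x10 idx=4 entry=0x18007 [P=1 RW=1 US=1 PS=0]
  L1: frame=0x18 idx=14 entry=0x1C007 [P=1 RW=1 US=1 PS=0]
  ⇒ phys 0x1C8A8  [2 reads]
#2 VA=0x3E1329C (w,kernel):
  L0: frame=0x10 idx=31 entry=0x1F007 [P=1 RW=1 US=1 PS=0]
  L1: frame=0x1F idx=19 entry=0x22007 [P=1 RW=1 US=1 PS=0]
  ⇒ phys 0x2229C  [2 reads]
#3 VA=0x15AFB (w,kernel):
  L0: frame=0x10 idx=0 entry=0x23007 [P=1 RW=1 US=1 PS=0]
  L1: frame=0x23 idx=21 entry=0x27005 [P=1 RW=0 US=1 PS=0]
  ⇒ fault: PROTECTION_VIOLATION  — 2 lookups
#4 VA=0x3A1936C (w,kernel):
  L0: frame=0x10 idx=29 entry=0x2A007 [P=1 RW=1 US=1 PS=0]
  L1: frame=0x2A idx=25 entry=0x2C005 [P=1 RW=0 US=1 PS=0]
  ⇒ fault: PROTECTION_VIOLATION  — 2 lookups
#5 VA=0x3E1329C (r,kernel):
  TLB hit vpn=0x3E13 → PA=0x2229C
#6 VA=0x1418515 (w,user):
  L0: frame=0x10 idx=10 entry=0x2F007 [P=1 RW=1 US=1 PS=0]
  L1: frame=0x2F idx=24 entry=0x30005 [P=1 RW=0 US=1 PS=0]
  ⇒ fault: PROTECTION_VIOLATION  — 2 lookups
#7 VA=0x3403841 (r,user):
  L0: frame=0x10 idx=26 entry=0x31007 [P=1 RW=1 US=1 PS=0]
  L1: frame=0x31 idx=3 entry=0x32007 [P=1 RW=1 US=1 PS=0]
  ⇒ phys 0x32841  [2 reads]

Access #1 fault: NONE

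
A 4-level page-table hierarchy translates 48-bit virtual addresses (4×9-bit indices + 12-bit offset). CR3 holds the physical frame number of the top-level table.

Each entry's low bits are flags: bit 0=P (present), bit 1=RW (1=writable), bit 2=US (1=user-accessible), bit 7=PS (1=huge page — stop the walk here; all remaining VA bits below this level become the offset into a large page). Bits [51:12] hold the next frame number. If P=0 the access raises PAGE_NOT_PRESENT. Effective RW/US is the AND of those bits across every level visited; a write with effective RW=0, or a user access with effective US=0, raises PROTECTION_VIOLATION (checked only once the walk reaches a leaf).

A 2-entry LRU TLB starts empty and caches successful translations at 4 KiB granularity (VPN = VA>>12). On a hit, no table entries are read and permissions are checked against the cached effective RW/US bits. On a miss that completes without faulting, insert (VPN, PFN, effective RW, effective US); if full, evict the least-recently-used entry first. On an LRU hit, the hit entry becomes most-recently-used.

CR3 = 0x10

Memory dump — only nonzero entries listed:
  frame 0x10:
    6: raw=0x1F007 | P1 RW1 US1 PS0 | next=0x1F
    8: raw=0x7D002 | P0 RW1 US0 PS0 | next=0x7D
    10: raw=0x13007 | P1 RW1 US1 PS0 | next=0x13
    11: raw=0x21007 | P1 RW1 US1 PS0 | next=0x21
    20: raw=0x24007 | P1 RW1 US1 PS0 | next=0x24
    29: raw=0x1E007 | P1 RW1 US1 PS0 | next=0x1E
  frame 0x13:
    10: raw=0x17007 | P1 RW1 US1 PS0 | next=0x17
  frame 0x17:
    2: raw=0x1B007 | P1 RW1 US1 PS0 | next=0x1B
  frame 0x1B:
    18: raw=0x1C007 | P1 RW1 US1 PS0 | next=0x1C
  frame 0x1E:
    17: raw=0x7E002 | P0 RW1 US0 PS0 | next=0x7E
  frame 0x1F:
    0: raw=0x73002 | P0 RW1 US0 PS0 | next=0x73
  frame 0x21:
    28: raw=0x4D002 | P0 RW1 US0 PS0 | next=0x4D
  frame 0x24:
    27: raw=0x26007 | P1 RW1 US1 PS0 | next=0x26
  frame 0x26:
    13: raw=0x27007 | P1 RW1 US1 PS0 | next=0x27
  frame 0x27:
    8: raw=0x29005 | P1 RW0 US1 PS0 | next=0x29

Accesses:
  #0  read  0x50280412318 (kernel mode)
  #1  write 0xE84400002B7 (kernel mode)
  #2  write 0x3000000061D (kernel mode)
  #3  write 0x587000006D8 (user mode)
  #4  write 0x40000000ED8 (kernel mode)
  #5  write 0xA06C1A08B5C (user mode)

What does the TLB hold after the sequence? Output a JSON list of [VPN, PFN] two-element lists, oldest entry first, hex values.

Walk each access:
#0 VA=0x50280412318 (r,kernel):
  [0] read 0x10 idx=10: raw=0x13007 flags P=1 W=1 U=1 S=0
  [1] read 0x13 idx=10: raw=0x17007 flags P=1 W=1 U=1 S=0
  [2] read 0x17 idx=2: raw=0x1B007 flags P=1 W=1 U=1 S=0
  [3] read 0x1B idx=18: raw=0x1C007 flags P=1 W=1 U=1 S=0
  ⇒ phys 0x1C318  [4 reads]
#1 VA=0xE84400002B7 (w,kernel):
  [0] read 0x10 idx=29: raw=0x1E007 flags P=1 W=1 U=1 S=0
  [1] read 0x1E idx=17: raw=0x7E002 flags P=0 W=1 U=0 S=0
  ✗ PAGE_NOT_PRESENT  [2 reads]
#2 VA=0x3000000061D (w,kernel):
  [0] read 0x10 idx=6: raw=0x1F007 flags P=1 W=1 U=1 S=0
  [1] read 0x1F idx=0: raw=0x73002 flags P=0 W=1 U=0 S=0
  ✗ PAGE_NOT_PRESENT  [2 reads]
#3 VA=0x587000006D8 (w,user):
  [0] read 0x10 idx=11: raw=0x21007 flags P=1 W=1 U=1 S=0
  [1] read 0x21 idx=28: raw=0x4D002 flags P=0 W=1 U=0 S=0
  ✗ PAGE_NOT_PRESENT  [2 reads]
#4 VA=0x40000000ED8 (w,kernel):
  [0] read 0x10 idx=8: raw=0x7D002 flags P=0 W=1 U=0 S=0
  ✗ PAGE_NOT_PRESENT  [1 reads]
#5 VA=0xA06C1A08B5C (w,user):
  [0] read 0x10 idx=20: raw=0x24007 flags P=1 W=1 U=1 S=0
  [1] read 0x24 idx=27: raw=0x26007 flags P=1 W=1 U=1 S=0
  [2] read 0x26 idx=13: raw=0x27007 flags P=1 W=1 U=1 S=0
  [3] read 0x27 idx=8: raw=0x29005 flags P=1 W=0 U=1 S=0
  ✗ PROTECTION_VIOLATION  [4 reads]

TLB: [["0x50280412", "0x1C"]]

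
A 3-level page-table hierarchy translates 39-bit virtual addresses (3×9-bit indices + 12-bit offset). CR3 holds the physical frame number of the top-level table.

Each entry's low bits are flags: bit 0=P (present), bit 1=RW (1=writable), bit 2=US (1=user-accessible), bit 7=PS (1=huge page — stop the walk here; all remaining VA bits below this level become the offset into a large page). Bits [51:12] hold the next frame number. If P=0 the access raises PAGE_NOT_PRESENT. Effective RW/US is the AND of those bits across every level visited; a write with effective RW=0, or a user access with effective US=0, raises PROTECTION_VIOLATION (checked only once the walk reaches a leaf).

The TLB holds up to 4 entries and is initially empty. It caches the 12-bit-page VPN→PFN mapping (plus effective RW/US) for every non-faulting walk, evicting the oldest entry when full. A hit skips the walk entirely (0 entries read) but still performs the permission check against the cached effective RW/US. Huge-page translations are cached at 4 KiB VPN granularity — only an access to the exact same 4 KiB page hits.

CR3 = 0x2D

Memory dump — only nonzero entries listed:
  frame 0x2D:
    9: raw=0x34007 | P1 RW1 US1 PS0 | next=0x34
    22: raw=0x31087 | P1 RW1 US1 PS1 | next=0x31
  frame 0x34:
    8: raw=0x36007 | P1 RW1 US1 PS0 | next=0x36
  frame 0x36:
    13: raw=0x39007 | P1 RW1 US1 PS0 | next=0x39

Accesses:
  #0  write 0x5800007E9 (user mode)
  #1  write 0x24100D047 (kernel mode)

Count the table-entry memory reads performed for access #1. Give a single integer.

Walk each access:
#0 VA=0x5800007E9 (w,user):
  lvl0: tbl 0x2D, slot 22 ⇒ 0x31087 (P1/RW1/US1/PS1)
  ⇒ phys 0x317E9 (huge @L0)  [1 reads]
#1 VA=0x24100D047 (w,kernel):
  lvl0: tbl 0x2D, slot 9 ⇒ 0x34007 (P1/RW1/US1/PS0)
  lvl1: tbl 0x34, slot 8 ⇒ 0x36007 (P1/RW1/US1/PS0)
  lvl2: tbl 0x36, slot 13 ⇒ 0x39007 (P1/RW1/US1/PS0)
  ⇒ phys 0x39047  [3 reads]

Entries read for #1: 3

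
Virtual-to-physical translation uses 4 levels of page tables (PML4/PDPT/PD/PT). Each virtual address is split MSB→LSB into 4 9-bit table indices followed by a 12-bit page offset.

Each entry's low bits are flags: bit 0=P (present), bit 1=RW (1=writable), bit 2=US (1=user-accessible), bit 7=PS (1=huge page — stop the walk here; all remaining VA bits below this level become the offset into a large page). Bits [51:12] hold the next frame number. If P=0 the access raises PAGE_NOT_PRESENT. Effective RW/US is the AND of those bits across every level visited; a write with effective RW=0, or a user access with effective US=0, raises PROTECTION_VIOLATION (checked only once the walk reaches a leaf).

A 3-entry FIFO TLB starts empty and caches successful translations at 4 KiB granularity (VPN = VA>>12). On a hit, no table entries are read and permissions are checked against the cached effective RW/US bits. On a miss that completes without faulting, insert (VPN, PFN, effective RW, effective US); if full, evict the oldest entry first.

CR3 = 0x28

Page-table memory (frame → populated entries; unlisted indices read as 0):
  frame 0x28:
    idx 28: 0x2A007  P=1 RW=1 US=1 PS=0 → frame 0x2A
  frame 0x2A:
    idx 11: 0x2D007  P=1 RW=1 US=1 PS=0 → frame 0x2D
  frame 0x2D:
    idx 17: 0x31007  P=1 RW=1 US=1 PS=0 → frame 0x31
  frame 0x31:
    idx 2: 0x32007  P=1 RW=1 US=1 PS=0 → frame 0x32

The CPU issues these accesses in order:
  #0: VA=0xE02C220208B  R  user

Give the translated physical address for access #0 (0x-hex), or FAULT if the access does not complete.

Walk each access:
#0 VA=0xE02C220208B (r,user):
  L0 @0x28[28] → 0x2A007  P=1,RW=1,US=1,PS=0
  L1 @0x2A[11] → 0x2D007  P=1,RW=1,US=1,PS=0
  L2 @0x2D[17] → 0x31007  P=1,RW=1,US=1,PS=0
  L3 @0x31[2] → 0x32007  P=1,RW=1,US=1,PS=0
  → PA=0x3208B  (4 entries read)

Access #0 PA: 0x3208B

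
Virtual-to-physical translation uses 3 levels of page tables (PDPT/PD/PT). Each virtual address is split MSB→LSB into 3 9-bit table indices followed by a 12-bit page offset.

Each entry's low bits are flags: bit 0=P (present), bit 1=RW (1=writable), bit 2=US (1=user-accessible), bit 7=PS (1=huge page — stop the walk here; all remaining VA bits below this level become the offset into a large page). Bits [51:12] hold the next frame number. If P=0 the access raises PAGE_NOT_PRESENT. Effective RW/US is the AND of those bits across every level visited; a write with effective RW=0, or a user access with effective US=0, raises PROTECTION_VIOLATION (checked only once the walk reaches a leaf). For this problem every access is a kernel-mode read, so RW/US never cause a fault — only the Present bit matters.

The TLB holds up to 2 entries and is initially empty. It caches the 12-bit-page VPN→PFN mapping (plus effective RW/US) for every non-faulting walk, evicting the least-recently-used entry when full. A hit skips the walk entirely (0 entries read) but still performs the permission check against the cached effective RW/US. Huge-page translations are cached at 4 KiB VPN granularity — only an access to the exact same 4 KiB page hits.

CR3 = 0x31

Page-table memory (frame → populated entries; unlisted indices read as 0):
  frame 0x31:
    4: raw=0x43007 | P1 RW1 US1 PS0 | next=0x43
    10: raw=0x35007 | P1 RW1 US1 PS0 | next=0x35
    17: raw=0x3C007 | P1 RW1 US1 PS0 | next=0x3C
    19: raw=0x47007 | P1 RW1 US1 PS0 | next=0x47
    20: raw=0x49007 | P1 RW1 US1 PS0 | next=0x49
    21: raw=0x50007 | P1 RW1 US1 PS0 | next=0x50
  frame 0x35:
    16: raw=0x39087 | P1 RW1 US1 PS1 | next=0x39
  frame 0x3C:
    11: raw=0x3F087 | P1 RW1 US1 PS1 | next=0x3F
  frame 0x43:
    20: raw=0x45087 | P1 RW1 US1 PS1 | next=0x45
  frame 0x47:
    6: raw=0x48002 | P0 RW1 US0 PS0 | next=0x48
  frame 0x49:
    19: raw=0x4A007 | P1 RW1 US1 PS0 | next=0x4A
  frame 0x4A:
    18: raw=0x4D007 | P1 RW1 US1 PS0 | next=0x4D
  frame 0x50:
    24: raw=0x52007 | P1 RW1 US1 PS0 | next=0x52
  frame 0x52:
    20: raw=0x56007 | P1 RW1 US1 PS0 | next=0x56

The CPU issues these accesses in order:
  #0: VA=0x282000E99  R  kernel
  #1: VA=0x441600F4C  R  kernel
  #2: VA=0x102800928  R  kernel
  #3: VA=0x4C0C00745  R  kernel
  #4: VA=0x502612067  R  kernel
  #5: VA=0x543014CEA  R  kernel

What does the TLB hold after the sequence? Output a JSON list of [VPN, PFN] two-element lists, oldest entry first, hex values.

Per-access translation:
#0 VA=0x282000E99 (r,kernel):
  [0] read 0x31 idx=10: raw=0x35007 flags P=1 W=1 U=1 S=0
  [1] read 0x35 idx=16: raw=0x39087 flags P=1 W=1 U=1 S=1
  ✓ 0x39E99 (huge @L1)  — 2 lookups
#1 VA=0x441600F4C (r,kernel):
  [0] read 0x31 idx=17: raw=0x3C007 flags P=1 W=1 U=1 S=0
  [1] read 0x3C idx=11: raw=0x3F087 flags P=1 W=1 U=1 S=1
  ✓ 0x3FF4C (huge @L1)  — 2 lookups
#2 VA=0x102800928 (r,kernel):
  [0] read 0x31 idx=4: raw=0x43007 flags P=1 W=1 U=1 S=0
  [1] read 0x43 idx=20: raw=0x45087 flags P=1 W=1 U=1 S=1
  ✓ 0x45928 (huge @L1)  — 2 lookups
#3 VA=0x4C0C00745 (r,kernel):
  [0] read 0x31 idx=19: raw=0x47007 flags P=1 W=1 U=1 S=0
  [1] read 0x47 idx=6: raw=0x48002 flags P=0 W=1 U=0 S=0
  ✗ PAGE_NOT_PRESENT  [2 reads]
#4 VA=0x502612067 (r,kernel):
  [0] read 0x31 idx=20: raw=0x49007 flags P=1 W=1 U=1 S=0
  [1] read 0x49 idx=19: raw=0x4A007 flags P=1 W=1 U=1 S=0
  [2] read 0x4A idx=18: raw=0x4D007 flags P=1 W=1 U=1 S=0
  ✓ 0x4D067  — 3 lookups
#5 VA=0x543014CEA (r,kernel):
  [0] read 0x31 idx=21: raw=0x50007 flags P=1 W=1 U=1 S=0
  [1] read 0x50 idx=24: raw=0x52007 flags P=1 W=1 U=1 S=0
  [2] read 0x52 idx=20: raw=0x56007 flags P=1 W=1 U=1 S=0
  ✓ 0x56CEA  — 3 lookups

TLB: [["0x502612", "0x4D"], ["0x543014", "0x56"]]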